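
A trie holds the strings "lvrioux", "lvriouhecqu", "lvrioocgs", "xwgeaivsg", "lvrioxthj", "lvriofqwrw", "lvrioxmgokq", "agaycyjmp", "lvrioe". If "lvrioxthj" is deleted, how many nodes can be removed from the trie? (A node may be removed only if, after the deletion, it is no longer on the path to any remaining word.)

After clearing the end-marker at "lvrioxthj", prune upward until reaching a node still needed by another word.
The suffix "thj" (3 nodes) is used only by "lvrioxthj"; the node for "lvriox" still has the child "m", so pruning stops there.
Nodes removed: 3

3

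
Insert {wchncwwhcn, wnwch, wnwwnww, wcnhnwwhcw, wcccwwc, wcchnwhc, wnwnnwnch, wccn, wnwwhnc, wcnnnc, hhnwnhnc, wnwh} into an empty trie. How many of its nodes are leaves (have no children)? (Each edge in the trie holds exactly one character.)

12

Leaves are exactly the stored words that no other stored word extends.
Those words: "hhnwnhnc", "wcccwwc", "wcchnwhc", "wccn", "wchncwwhcn", "wcnhnwwhcw", "wcnnnc", "wnwch", "wnwh", "wnwnnwnch", "wnwwhnc", "wnwwnww"
Leaf count: 12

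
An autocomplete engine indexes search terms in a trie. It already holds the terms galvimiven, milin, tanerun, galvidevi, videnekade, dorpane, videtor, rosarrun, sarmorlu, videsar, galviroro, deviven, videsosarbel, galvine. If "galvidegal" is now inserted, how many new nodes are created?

3

The longest prefix of "galvidegal" already in the trie is "galvide" (length 7).
New nodes needed: |"galvidegal"| − 7 = 10 − 7 = 3.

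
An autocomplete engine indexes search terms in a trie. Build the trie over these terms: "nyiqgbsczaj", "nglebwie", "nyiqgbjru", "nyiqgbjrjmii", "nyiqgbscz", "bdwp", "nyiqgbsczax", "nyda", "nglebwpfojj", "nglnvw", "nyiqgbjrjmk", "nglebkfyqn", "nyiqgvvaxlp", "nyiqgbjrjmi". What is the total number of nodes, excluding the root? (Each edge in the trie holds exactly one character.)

For each word, the new-node count is its length minus the longest prefix already in the trie:
  "nyiqgbsczaj" → 11 new (n, y, i, q, g, b, s, c, z, a, j)
  "nglebwie" → prefix "n" already present; 7 new (g, l, e, b, w, i, e)
  "nyiqgbjru" → prefix "nyiqgb" already present; 3 new (j, r, u)
  "nyiqgbjrjmii" → prefix "nyiqgbjr" already present; 4 new (j, m, i, i)
  "nyiqgbscz" → prefix "nyiqgbscz" already present; 0 new (none)
  "bdwp" → 4 new (b, d, w, p)
  "nyiqgbsczax" → prefix "nyiqgbscza" already present; 1 new (x)
  "nyda" → prefix "ny" already present; 2 new (d, a)
  "nglebwpfojj" → prefix "nglebw" already present; 5 new (p, f, o, j, j)
  "nglnvw" → prefix "ngl" already present; 3 new (n, v, w)
  "nyiqgbjrjmk" → prefix "nyiqgbjrjm" already present; 1 new (k)
  "nglebkfyqn" → prefix "ngleb" already present; 5 new (k, f, y, q, n)
  "nyiqgvvaxlp" → prefix "nyiqg" already present; 6 new (v, v, a, x, l, p)
  "nyiqgbjrjmi" → prefix "nyiqgbjrjmi" already present; 0 new (none)
Total nodes = 11 + 7 + 3 + 4 + 0 + 4 + 1 + 2 + 5 + 3 + 1 + 5 + 6 + 0 = 52

52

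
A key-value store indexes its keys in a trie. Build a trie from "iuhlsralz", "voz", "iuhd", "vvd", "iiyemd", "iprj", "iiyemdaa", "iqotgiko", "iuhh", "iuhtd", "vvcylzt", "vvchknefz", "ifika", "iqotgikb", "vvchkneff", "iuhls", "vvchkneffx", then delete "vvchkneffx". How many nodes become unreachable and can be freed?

1

After clearing the end-marker at "vvchkneffx", prune upward until reaching a node still needed by another word.
The suffix "x" (1 node) is used only by "vvchkneffx"; "vvchkneff" is itself a stored word, so pruning stops there.
Nodes removed: 1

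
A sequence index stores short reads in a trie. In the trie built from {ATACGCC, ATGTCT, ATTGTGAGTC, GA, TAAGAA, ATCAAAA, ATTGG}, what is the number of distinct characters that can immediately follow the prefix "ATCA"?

1

The children of the "ATCA" node are the distinct next characters among strings starting with "ATCA".
Distinct next characters after "ATCA": A.
That node has 1 child edge.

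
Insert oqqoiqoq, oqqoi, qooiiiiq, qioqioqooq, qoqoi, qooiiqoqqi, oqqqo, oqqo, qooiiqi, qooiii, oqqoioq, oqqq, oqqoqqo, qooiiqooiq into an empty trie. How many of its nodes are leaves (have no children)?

10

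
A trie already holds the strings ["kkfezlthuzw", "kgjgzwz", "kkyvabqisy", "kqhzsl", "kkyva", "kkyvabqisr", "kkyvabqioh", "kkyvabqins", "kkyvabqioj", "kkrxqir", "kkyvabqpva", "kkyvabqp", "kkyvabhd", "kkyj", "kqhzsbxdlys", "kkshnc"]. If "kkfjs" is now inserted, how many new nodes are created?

2

Walking "kkfjs" from the root, the first 3 characters ("kkf") follow existing edges; "j" is the first miss.
New nodes needed: |"kkfjs"| − 3 = 5 − 3 = 2.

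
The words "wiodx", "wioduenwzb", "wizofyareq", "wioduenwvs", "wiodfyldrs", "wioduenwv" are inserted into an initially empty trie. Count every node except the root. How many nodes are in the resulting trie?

27

Insert word by word; a character creates a node only if that edge doesn't already exist:
  "wiodx" → 5 new (w, i, o, d, x)
  "wioduenwzb" → prefix "wiod" already present; 6 new (u, e, n, w, z, b)
  "wizofyareq" → prefix "wi" already present; 8 new (z, o, f, y, a, r, e, q)
  "wioduenwvs" → prefix "wioduenw" already present; 2 new (v, s)
  "wiodfyldrs" → prefix "wiod" already present; 6 new (f, y, l, d, r, s)
  "wioduenwv" → prefix "wioduenwv" already present; 0 new (none)
Total nodes = 5 + 6 + 8 + 2 + 6 + 0 = 27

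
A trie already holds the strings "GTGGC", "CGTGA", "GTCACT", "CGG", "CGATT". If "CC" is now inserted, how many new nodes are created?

1

The longest prefix of "CC" already in the trie is "C" (length 1).
So 2 − 1 = 1 new nodes.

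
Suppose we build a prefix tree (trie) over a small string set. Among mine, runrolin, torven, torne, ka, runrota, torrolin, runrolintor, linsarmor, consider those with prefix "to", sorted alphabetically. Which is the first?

Filter for "to…" and sort: "torne", "torrolin", "torven"
The 1st is torne.

torne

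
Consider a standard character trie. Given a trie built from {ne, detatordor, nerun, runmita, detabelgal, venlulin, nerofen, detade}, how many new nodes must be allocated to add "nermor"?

"ner" is already a path in the trie; the remaining "mor" must be added.
New nodes needed: |"nermor"| − 3 = 6 − 3 = 3.

3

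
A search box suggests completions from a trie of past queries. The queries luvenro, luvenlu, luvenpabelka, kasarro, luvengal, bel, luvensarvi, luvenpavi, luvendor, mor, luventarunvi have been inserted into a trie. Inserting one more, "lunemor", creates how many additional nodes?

Walking "lunemor" from the root, the first 2 characters ("lu") follow existing edges; "n" is the first miss.
Each of the 5 remaining characters creates one node.

5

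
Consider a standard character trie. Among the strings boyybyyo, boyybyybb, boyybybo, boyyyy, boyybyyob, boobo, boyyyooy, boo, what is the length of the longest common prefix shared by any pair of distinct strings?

8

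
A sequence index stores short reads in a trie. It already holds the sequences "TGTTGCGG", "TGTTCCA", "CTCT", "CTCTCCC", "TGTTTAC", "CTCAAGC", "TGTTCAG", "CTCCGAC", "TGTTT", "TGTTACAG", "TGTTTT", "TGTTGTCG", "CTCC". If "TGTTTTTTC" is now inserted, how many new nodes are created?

The longest prefix of "TGTTTTTTC" already in the trie is "TGTTTT" (length 6).
So 9 − 6 = 3 new nodes.

3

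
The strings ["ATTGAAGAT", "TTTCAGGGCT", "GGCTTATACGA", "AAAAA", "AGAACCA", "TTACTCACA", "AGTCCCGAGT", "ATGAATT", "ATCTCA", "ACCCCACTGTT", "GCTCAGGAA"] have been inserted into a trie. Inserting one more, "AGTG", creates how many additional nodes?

1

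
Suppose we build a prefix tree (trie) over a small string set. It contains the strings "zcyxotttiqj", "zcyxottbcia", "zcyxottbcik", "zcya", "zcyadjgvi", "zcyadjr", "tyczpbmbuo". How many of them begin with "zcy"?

Filter for entries beginning with "zcy":
Matches: "zcya", "zcyadjgvi", "zcyadjr", "zcyxottbcia", "zcyxottbcik", "zcyxotttiqj"
Count: 6

6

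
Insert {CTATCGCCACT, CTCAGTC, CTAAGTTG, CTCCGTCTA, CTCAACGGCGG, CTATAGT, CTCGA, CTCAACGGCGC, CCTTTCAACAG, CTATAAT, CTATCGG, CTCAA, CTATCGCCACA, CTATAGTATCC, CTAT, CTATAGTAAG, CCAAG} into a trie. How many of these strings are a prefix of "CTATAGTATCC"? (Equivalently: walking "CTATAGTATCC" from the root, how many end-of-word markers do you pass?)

3

Traverse "CTATAGTATCC" character by character; count nodes along the way that are marked as word ends.
Prefixes of the query that are stored words: "CTAT", "CTATAGT", "CTATAGTATCC"
Count: 3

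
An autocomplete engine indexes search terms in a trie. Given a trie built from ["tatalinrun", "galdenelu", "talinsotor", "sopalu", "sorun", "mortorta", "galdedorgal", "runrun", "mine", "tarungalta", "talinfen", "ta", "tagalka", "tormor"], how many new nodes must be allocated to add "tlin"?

3

Walking "tlin" from the root, the first 1 characters ("t") follow existing edges; "l" is the first miss.
So 4 − 1 = 3 new nodes.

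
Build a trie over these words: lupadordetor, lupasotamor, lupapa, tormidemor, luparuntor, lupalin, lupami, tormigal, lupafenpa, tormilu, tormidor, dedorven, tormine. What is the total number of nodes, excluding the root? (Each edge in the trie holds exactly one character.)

Insert word by word; a character creates a node only if that edge doesn't already exist:
  "lupadordetor" → 12 new (l, u, p, a, d, o, r, d, e, t, o, r)
  "lupasotamor" → prefix "lupa" already present; 7 new (s, o, t, a, m, o, r)
  "lupapa" → prefix "lupa" already present; 2 new (p, a)
  "tormidemor" → 10 new (t, o, r, m, i, d, e, m, o, r)
  "luparuntor" → prefix "lupa" already present; 6 new (r, u, n, t, o, r)
  "lupalin" → prefix "lupa" already present; 3 new (l, i, n)
  "lupami" → prefix "lupa" already present; 2 new (m, i)
  "tormigal" → prefix "tormi" already present; 3 new (g, a, l)
  "lupafenpa" → prefix "lupa" already present; 5 new (f, e, n, p, a)
  "tormilu" → prefix "tormi" already present; 2 new (l, u)
  "tormidor" → prefix "tormid" already present; 2 new (o, r)
  "dedorven" → 8 new (d, e, d, o, r, v, e, n)
  "tormine" → prefix "tormi" already present; 2 new (n, e)
Total nodes = 12 + 7 + 2 + 10 + 6 + 3 + 2 + 3 + 5 + 2 + 2 + 8 + 2 = 64

64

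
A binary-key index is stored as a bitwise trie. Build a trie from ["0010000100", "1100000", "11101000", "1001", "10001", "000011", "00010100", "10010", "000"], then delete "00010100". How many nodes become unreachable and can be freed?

A node on "00010100"'s path can go only if nothing else ends at it or branches off below it.
The suffix "10100" (5 nodes) is used only by "00010100"; the node for "000" still has the child "0", so pruning stops there.
Nodes removed: 5

5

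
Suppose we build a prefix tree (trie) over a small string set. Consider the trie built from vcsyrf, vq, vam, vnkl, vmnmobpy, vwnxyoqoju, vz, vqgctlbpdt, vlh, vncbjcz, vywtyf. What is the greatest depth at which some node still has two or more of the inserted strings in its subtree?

2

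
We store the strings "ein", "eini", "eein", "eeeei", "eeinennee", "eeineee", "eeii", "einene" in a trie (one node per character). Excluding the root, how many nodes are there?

Count nodes per top-level branch (shared prefixes stored once):
  'e'-branch (eeeei, eeii, eein, eeineee, eeinennee, ein, einene, eini): 21 nodes
Sum: 21

21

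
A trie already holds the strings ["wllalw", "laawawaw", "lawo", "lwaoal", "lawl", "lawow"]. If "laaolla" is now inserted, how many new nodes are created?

Walking "laaolla" from the root, the first 3 characters ("laa") follow existing edges; "o" is the first miss.
Each of the 4 remaining characters creates one node.

4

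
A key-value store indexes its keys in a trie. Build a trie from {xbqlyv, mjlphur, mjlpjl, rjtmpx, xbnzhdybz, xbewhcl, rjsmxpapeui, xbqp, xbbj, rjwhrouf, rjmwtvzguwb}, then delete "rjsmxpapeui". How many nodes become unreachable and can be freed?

9

Walk "rjsmxpapeui" from the leaf back toward the root, removing each node that no remaining word uses.
The suffix "smxpapeui" (9 nodes) is used only by "rjsmxpapeui"; the node for "rj" still has the child "t", so pruning stops there.
Nodes removed: 9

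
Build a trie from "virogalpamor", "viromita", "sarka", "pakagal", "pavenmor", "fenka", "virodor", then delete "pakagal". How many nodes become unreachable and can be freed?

5

Walk "pakagal" from the leaf back toward the root, removing each node that no remaining word uses.
The suffix "kagal" (5 nodes) is used only by "pakagal"; the node for "pa" still has the child "v", so pruning stops there.
Nodes removed: 5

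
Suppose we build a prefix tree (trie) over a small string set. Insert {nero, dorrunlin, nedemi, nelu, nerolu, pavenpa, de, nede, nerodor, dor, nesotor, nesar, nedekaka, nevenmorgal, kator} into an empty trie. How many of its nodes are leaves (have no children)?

A leaf is a node with no children — equivalently, the end of a word that is not a proper prefix of any other stored word.
Those words: "de", "dorrunlin", "kator", "nedekaka", "nedemi", "nelu", "nerodor", "nerolu", "nesar", "nesotor", "nevenmorgal", "pavenpa"
Leaf count: 12

12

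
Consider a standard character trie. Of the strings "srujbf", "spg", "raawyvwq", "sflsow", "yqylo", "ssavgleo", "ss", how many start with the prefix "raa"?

Traverse to the node for "raa", then collect every word in that subtree.
Matches: "raawyvwq"
Count: 1

1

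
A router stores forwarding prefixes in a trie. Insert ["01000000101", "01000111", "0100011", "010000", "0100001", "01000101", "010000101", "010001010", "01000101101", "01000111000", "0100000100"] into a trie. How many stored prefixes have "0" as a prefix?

Traverse to the node for "0", then collect every word in that subtree.
Matches: "010000", "01000000101", "0100000100", "0100001", "010000101", "01000101", "010001010", "01000101101", "0100011", "01000111", "01000111000"
Count: 11

11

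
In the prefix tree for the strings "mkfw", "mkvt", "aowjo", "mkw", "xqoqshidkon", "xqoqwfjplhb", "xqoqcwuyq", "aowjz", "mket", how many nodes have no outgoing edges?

9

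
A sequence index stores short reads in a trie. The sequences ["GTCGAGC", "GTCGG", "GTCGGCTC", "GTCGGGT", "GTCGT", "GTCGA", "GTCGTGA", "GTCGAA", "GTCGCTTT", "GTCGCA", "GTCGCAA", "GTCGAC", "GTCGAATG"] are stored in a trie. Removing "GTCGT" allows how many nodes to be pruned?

0

After clearing the end-marker at "GTCGT", prune upward until reaching a node still needed by another word.
Every node on "GTCGT" is still needed (e.g. by "GTCGTGA"), so nothing is freed.
Nodes removed: 0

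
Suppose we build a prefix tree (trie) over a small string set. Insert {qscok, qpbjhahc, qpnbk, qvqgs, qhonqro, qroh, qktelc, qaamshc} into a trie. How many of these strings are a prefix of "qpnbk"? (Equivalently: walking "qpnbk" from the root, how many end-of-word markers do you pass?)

1

Traverse "qpnbk" character by character; count nodes along the way that are marked as word ends.
Prefixes of the query that are stored words: "qpnbk"
Count: 1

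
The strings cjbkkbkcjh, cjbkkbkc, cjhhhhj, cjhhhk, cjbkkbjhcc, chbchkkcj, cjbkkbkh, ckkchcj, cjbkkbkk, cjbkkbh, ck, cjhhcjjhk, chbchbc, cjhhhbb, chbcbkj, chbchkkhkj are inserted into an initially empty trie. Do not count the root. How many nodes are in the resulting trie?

52

For each word, the new-node count is its length minus the longest prefix already in the trie:
  "cjbkkbkcjh" → 10 new (c, j, b, k, k, b, k, c, j, h)
  "cjbkkbkc" → prefix "cjbkkbkc" already present; 0 new (none)
  "cjhhhhj" → prefix "cj" already present; 5 new (h, h, h, h, j)
  "cjhhhk" → prefix "cjhhh" already present; 1 new (k)
  "cjbkkbjhcc" → prefix "cjbkkb" already present; 4 new (j, h, c, c)
  "chbchkkcj" → prefix "c" already present; 8 new (h, b, c, h, k, k, c, j)
  "cjbkkbkh" → prefix "cjbkkbk" already present; 1 new (h)
  "ckkchcj" → prefix "c" already present; 6 new (k, k, c, h, c, j)
  "cjbkkbkk" → prefix "cjbkkbk" already present; 1 new (k)
  "cjbkkbh" → prefix "cjbkkb" already present; 1 new (h)
  "ck" → prefix "ck" already present; 0 new (none)
  "cjhhcjjhk" → prefix "cjhh" already present; 5 new (c, j, j, h, k)
  "chbchbc" → prefix "chbch" already present; 2 new (b, c)
  "cjhhhbb" → prefix "cjhhh" already present; 2 new (b, b)
  "chbcbkj" → prefix "chbc" already present; 3 new (b, k, j)
  "chbchkkhkj" → prefix "chbchkk" already present; 3 new (h, k, j)
Total nodes = 10 + 0 + 5 + 1 + 4 + 8 + 1 + 6 + 1 + 1 + 0 + 5 + 2 + 2 + 3 + 3 = 52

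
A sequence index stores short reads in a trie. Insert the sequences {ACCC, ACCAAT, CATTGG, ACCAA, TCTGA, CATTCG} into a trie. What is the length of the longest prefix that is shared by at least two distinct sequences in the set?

The deepest shared node is where two words last agree before diverging.
e.g. "ACCAA" and "ACCAAT" share the prefix "ACCAA" of length 5; no pair shares a longer one.
Longest shared-prefix length: 5

5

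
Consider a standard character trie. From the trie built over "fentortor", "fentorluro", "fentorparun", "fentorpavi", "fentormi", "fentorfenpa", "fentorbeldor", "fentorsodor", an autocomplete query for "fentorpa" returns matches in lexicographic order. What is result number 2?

fentorpavi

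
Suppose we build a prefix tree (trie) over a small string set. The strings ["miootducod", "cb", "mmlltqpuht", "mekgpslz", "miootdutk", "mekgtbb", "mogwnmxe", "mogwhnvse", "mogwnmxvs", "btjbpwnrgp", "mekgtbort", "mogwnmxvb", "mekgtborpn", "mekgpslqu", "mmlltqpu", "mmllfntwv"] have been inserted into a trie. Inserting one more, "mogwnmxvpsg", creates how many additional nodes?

3

The longest prefix of "mogwnmxvpsg" already in the trie is "mogwnmxv" (length 8).
Each of the 3 remaining characters creates one node.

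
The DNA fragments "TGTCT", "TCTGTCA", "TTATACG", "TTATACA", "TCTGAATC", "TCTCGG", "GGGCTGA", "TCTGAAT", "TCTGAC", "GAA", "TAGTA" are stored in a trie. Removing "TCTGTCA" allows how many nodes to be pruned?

A node on "TCTGTCA"'s path can go only if nothing else ends at it or branches off below it.
The suffix "TCA" (3 nodes) is used only by "TCTGTCA"; the node for "TCTG" still has the child "A", so pruning stops there.
Nodes removed: 3

3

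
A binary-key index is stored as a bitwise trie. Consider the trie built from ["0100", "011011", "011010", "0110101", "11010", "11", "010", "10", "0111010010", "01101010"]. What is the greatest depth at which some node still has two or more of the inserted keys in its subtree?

7

Equivalently: take the maximum, over all pairs, of their longest common prefix length.
e.g. "0110101" and "01101010" share the prefix "0110101" of length 7; no pair shares a longer one.
Longest shared-prefix length: 7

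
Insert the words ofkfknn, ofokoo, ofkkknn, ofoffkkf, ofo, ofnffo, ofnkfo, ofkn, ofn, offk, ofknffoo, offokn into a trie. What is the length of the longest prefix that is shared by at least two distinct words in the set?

4

Equivalently: take the maximum, over all pairs, of their longest common prefix length.
"ofkn" and "ofknffoo" agree on "ofkn" (4 characters) before diverging; nothing deeper is shared.
Longest shared-prefix length: 4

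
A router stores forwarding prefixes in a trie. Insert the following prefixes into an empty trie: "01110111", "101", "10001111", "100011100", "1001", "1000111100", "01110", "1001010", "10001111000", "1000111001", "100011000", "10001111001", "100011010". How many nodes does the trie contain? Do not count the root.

33

Trie structure (* marks end of a word):
(root)
├─ 0
│  └─ 1
│     └─ 1
│        └─ 1
│           └─ 0 *
│              └─ 1
│                 └─ 1
│                    └─ 1 *
└─ 1
   └─ 0
      ├─ 0
      │  ├─ 0
      │  │  └─ 1
      │  │     └─ 1
      │  │        ├─ 0
      │  │        │  ├─ 0
      │  │        │  │  └─ 0 *
      │  │        │  └─ 1
      │  │        │     └─ 0 *
      │  │        └─ 1
      │  │           ├─ 0
      │  │           │  └─ 0 *
      │  │           │     └─ 1 *
      │  │           └─ 1 *
      │  │              └─ 0
      │  │                 └─ 0 *
      │  │                    ├─ 0 *
      │  │                    └─ 1 *
      │  └─ 1 *
      │     └─ 0
      │        └─ 1
      │           └─ 0 *
      └─ 1 *
Counting every labelled node above: 33.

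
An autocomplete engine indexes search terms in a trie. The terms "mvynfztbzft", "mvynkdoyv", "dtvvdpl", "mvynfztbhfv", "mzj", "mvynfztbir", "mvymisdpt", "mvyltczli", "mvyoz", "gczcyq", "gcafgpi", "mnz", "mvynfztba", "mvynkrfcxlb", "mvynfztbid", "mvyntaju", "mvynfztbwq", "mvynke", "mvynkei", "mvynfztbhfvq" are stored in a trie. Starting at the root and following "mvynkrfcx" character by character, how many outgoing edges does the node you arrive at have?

Follow the path "mvynkrfcx" to its node, then look at its outgoing edges.
Characters that immediately follow "mvynkrfcx" among the stored strings: {l}.
That node has 1 child edge.

1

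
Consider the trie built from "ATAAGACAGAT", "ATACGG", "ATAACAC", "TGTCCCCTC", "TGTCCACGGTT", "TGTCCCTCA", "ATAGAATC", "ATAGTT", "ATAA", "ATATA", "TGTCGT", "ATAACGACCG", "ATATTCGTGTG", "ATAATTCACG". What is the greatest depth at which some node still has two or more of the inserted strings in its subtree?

The deepest shared node is where two words last agree before diverging.
e.g. "TGTCCCCTC" and "TGTCCCTCA" share the prefix "TGTCCC" of length 6; no pair shares a longer one.
Longest shared-prefix length: 6

6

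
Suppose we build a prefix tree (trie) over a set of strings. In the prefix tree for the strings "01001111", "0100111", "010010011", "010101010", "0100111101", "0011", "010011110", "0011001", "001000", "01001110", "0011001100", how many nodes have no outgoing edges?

A leaf is a node with no children — equivalently, the end of a word that is not a proper prefix of any other stored word.
Those words: "001000", "0011001100", "010010011", "01001110", "0100111101", "010101010"
Leaf count: 6

6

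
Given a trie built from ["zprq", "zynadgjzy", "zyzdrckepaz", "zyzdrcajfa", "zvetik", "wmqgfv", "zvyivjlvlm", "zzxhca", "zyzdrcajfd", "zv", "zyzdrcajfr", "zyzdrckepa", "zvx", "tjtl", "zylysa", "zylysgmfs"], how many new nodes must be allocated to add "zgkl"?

Walking "zgkl" from the root, the first 1 characters ("z") follow existing edges; "g" is the first miss.
New nodes needed: |"zgkl"| − 1 = 4 − 1 = 3.

3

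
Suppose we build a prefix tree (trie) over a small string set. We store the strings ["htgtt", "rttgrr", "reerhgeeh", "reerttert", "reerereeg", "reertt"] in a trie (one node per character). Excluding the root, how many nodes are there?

Trie structure (* marks end of a word):
(root)
├─ h
│  └─ t
│     └─ g
│        └─ t
│           └─ t *
└─ r
   ├─ e
   │  └─ e
   │     └─ r
   │        ├─ e
   │        │  └─ r
   │        │     └─ e
   │        │        └─ e
   │        │           └─ g *
   │        ├─ h
   │        │  └─ g
   │        │     └─ e
   │        │        └─ e
   │        │           └─ h *
   │        └─ t
   │           └─ t *
   │              └─ e
   │                 └─ r
   │                    └─ t *
   └─ t
      └─ t
         └─ g
            └─ r
               └─ r *
Counting every labelled node above: 29.

29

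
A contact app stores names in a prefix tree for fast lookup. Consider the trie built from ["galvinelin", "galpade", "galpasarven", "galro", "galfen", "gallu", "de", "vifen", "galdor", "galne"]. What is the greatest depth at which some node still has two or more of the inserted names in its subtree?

5

The deepest shared node is where two words last agree before diverging.
"galpade" and "galpasarven" agree on "galpa" (5 characters) before diverging; nothing deeper is shared.
Longest shared-prefix length: 5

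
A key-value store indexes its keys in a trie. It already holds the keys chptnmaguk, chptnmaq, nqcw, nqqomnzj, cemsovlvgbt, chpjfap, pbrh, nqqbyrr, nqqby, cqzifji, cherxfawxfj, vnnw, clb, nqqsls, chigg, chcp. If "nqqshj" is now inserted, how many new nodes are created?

The longest prefix of "nqqshj" already in the trie is "nqqs" (length 4).
Each of the 2 remaining characters creates one node.

2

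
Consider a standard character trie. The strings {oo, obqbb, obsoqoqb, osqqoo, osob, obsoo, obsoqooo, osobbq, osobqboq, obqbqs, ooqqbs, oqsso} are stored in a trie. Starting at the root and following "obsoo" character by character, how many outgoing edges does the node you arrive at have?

0

Walk "obsoo" from the root, arriving at one node.
No stored string extends past "obsoo".
That node has 0 child edges.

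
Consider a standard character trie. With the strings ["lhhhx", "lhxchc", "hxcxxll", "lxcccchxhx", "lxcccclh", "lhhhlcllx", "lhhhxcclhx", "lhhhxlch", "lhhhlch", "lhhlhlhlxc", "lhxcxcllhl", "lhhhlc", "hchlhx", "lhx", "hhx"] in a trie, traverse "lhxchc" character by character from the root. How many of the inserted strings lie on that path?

2

Check each prefix of "lhxchc" against the stored set — each match is an end-marker on the path.
Prefixes of the query that are stored words: "lhx", "lhxchc"
Count: 2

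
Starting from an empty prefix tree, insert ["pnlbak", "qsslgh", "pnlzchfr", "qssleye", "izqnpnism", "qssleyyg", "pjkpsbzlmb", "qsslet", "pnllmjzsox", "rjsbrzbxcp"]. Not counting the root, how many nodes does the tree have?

58

Trace insertions, counting only characters that open a new branch:
  "pnlbak" → 6 new (p, n, l, b, a, k)
  "qsslgh" → 6 new (q, s, s, l, g, h)
  "pnlzchfr" → prefix "pnl" already present; 5 new (z, c, h, f, r)
  "qssleye" → prefix "qssl" already present; 3 new (e, y, e)
  "izqnpnism" → 9 new (i, z, q, n, p, n, i, s, m)
  "qssleyyg" → prefix "qssley" already present; 2 new (y, g)
  "pjkpsbzlmb" → prefix "p" already present; 9 new (j, k, p, s, b, z, l, m, b)
  "qsslet" → prefix "qssle" already present; 1 new (t)
  "pnllmjzsox" → prefix "pnl" already present; 7 new (l, m, j, z, s, o, x)
  "rjsbrzbxcp" → 10 new (r, j, s, b, r, z, b, x, c, p)
Total nodes = 6 + 6 + 5 + 3 + 9 + 2 + 9 + 1 + 7 + 10 = 58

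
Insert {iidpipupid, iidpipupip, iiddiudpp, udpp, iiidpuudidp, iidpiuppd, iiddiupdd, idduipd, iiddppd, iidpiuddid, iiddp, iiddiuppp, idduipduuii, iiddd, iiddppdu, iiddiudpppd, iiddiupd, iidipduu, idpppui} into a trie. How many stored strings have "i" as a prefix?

18

Filter for entries beginning with "i":
Matches: "idduipd", "idduipduuii", "idpppui", "iiddd", "iiddiudpp", "iiddiudpppd", "iiddiupd", "iiddiupdd", "iiddiuppp", "iiddp", "iiddppd", "iiddppdu", "iidipduu", "iidpipupid", "iidpipupip", "iidpiuddid", "iidpiuppd", "iiidpuudidp"
Count: 18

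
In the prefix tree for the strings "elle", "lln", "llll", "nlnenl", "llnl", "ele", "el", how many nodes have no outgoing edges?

A leaf is a node with no children — equivalently, the end of a word that is not a proper prefix of any other stored word.
Those words: "ele", "elle", "llll", "llnl", "nlnenl"
Leaf count: 5

5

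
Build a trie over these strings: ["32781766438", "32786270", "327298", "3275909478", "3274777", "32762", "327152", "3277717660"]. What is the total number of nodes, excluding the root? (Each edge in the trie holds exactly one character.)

41

Insert word by word; a character creates a node only if that edge doesn't already exist:
  "32781766438" → 11 new (3, 2, 7, 8, 1, 7, 6, 6, 4, 3, 8)
  "32786270" → prefix "3278" already present; 4 new (6, 2, 7, 0)
  "327298" → prefix "327" already present; 3 new (2, 9, 8)
  "3275909478" → prefix "327" already present; 7 new (5, 9, 0, 9, 4, 7, 8)
  "3274777" → prefix "327" already present; 4 new (4, 7, 7, 7)
  "32762" → prefix "327" already present; 2 new (6, 2)
  "327152" → prefix "327" already present; 3 new (1, 5, 2)
  "3277717660" → prefix "327" already present; 7 new (7, 7, 1, 7, 6, 6, 0)
Total nodes = 11 + 4 + 3 + 7 + 4 + 2 + 3 + 7 = 41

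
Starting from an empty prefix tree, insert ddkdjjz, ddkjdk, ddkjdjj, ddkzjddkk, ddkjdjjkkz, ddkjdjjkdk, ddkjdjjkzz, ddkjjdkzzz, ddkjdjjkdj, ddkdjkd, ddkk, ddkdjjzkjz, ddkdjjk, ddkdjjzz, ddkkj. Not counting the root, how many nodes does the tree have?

Insert word by word; a character creates a node only if that edge doesn't already exist:
  "ddkdjjz" → 7 new (d, d, k, d, j, j, z)
  "ddkjdk" → prefix "ddk" already present; 3 new (j, d, k)
  "ddkjdjj" → prefix "ddkjd" already present; 2 new (j, j)
  "ddkzjddkk" → prefix "ddk" already present; 6 new (z, j, d, d, k, k)
  "ddkjdjjkkz" → prefix "ddkjdjj" already present; 3 new (k, k, z)
  "ddkjdjjkdk" → prefix "ddkjdjjk" already present; 2 new (d, k)
  "ddkjdjjkzz" → prefix "ddkjdjjk" already present; 2 new (z, z)
  "ddkjjdkzzz" → prefix "ddkj" already present; 6 new (j, d, k, z, z, z)
  "ddkjdjjkdj" → prefix "ddkjdjjkd" already present; 1 new (j)
  "ddkdjkd" → prefix "ddkdj" already present; 2 new (k, d)
  "ddkk" → prefix "ddk" already present; 1 new (k)
  "ddkdjjzkjz" → prefix "ddkdjjz" already present; 3 new (k, j, z)
  "ddkdjjk" → prefix "ddkdjj" already present; 1 new (k)
  "ddkdjjzz" → prefix "ddkdjjz" already present; 1 new (z)
  "ddkkj" → prefix "ddkk" already present; 1 new (j)
Total nodes = 7 + 3 + 2 + 6 + 3 + 2 + 2 + 6 + 1 + 2 + 1 + 3 + 1 + 1 + 1 = 41

41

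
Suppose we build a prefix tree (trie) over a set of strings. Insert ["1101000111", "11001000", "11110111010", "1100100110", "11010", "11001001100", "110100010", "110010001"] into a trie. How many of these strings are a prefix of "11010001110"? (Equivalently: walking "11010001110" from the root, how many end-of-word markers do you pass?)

2

Check each prefix of "11010001110" against the stored set — each match is an end-marker on the path.
Prefixes of the query that are stored words: "11010", "1101000111"
Count: 2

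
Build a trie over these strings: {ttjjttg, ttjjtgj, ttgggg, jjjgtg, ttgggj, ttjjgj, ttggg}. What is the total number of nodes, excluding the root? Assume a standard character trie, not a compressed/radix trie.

Trie structure (* marks end of a word):
(root)
├─ j
│  └─ j
│     └─ j
│        └─ g
│           └─ t
│              └─ g *
└─ t
   └─ t
      ├─ g
      │  └─ g
      │     └─ g *
      │        ├─ g *
      │        └─ j *
      └─ j
         └─ j
            ├─ g
            │  └─ j *
            └─ t
               ├─ g
               │  └─ j *
               └─ t
                  └─ g *
Counting every labelled node above: 22.

22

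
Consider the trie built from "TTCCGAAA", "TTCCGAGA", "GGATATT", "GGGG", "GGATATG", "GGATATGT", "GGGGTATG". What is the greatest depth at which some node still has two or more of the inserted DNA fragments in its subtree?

7

Equivalently: take the maximum, over all pairs, of their longest common prefix length.
e.g. "GGATATG" and "GGATATGT" share the prefix "GGATATG" of length 7; no pair shares a longer one.
Longest shared-prefix length: 7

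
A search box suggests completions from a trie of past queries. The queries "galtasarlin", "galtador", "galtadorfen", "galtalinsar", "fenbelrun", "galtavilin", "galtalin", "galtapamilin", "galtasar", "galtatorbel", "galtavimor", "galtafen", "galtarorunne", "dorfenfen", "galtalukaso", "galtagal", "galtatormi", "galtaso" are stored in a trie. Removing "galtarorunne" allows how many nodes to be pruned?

7

A node on "galtarorunne"'s path can go only if nothing else ends at it or branches off below it.
The suffix "rorunne" (7 nodes) is used only by "galtarorunne"; the node for "galta" still has the child "s", so pruning stops there.
Nodes removed: 7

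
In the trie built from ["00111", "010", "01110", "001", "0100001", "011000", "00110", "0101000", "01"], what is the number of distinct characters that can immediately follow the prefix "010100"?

1

Follow the path "010100" to its node, then look at its outgoing edges.
Distinct next characters after "010100": 0.
That node has 1 child edge.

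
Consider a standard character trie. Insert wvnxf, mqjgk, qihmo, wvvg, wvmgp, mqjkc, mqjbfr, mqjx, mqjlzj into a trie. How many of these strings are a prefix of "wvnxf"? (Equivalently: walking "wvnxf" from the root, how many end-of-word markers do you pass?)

1

Check each prefix of "wvnxf" against the stored set — each match is an end-marker on the path.
Prefixes of the query that are stored words: "wvnxf"
Count: 1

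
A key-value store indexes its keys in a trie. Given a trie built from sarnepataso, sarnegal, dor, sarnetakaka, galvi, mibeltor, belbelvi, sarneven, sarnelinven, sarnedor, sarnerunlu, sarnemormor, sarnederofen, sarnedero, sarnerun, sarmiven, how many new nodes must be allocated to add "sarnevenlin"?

The longest prefix of "sarnevenlin" already in the trie is "sarneven" (length 8).
Each of the 3 remaining characters creates one node.

3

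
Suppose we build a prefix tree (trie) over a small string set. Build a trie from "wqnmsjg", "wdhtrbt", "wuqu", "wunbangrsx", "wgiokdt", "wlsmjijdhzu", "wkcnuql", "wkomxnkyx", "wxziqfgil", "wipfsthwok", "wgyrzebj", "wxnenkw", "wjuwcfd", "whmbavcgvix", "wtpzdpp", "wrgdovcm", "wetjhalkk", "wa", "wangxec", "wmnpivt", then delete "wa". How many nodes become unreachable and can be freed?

A node on "wa"'s path can go only if nothing else ends at it or branches off below it.
Every node on "wa" is still needed (e.g. by "wangxec"), so nothing is freed.
Nodes removed: 0

0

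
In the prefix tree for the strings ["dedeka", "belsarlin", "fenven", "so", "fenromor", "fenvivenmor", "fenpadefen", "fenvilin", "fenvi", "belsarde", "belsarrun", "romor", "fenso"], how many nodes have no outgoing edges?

Leaves are exactly the stored words that no other stored word extends.
Those words: "belsarde", "belsarlin", "belsarrun", "dedeka", "fenpadefen", "fenromor", "fenso", "fenven", "fenvilin", "fenvivenmor", "romor", "so"
Leaf count: 12

12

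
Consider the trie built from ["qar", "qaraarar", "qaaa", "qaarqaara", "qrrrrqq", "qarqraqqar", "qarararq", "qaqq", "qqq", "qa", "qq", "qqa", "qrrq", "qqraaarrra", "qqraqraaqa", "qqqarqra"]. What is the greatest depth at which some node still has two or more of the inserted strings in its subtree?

Equivalently: take the maximum, over all pairs, of their longest common prefix length.
e.g. "qaraarar" and "qarararq" share the prefix "qara" of length 4; no pair shares a longer one.
Longest shared-prefix length: 4

4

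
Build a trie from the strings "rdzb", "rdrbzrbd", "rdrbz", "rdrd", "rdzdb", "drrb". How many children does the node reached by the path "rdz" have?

2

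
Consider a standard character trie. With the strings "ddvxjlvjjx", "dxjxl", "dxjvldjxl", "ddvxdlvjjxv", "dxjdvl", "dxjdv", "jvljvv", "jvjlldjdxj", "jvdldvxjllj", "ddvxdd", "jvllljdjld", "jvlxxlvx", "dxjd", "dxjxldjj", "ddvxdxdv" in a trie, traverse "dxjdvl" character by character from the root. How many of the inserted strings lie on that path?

Walk "dxjdvl" from the root; an end-of-word marker is hit whenever a stored word is a prefix of "dxjdvl".
Prefixes of the query that are stored words: "dxjd", "dxjdv", "dxjdvl"
Count: 3

3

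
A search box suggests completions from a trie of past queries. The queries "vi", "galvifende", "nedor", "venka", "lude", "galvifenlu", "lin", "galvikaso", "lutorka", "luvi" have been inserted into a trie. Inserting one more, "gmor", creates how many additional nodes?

3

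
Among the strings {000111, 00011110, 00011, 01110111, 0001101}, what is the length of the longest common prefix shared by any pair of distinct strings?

6

The deepest shared node is where two words last agree before diverging.
e.g. "000111" and "00011110" share the prefix "000111" of length 6; no pair shares a longer one.
Longest shared-prefix length: 6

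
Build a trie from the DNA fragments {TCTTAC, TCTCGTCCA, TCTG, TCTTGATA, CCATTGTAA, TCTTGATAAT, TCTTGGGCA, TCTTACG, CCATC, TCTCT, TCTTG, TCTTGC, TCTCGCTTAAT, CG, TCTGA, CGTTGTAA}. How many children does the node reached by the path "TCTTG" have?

3

Follow the path "TCTTG" to its node, then look at its outgoing edges.
Characters that immediately follow "TCTTG" among the stored strings: {A, C, G}.
That node has 3 child edges.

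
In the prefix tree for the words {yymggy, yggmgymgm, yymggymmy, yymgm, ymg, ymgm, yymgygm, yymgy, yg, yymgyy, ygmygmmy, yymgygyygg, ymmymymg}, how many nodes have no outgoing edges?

A leaf is a node with no children — equivalently, the end of a word that is not a proper prefix of any other stored word.
Those words: "yggmgymgm", "ygmygmmy", "ymgm", "ymmymymg", "yymggymmy", "yymgm", "yymgygm", "yymgygyygg", "yymgyy"
Leaf count: 9

9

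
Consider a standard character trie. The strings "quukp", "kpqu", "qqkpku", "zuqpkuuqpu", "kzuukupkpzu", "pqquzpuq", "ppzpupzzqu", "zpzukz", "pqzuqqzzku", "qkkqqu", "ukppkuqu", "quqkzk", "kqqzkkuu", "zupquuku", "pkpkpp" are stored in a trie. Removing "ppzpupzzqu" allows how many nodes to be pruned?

9

After clearing the end-marker at "ppzpupzzqu", prune upward until reaching a node still needed by another word.
The suffix "pzpupzzqu" (9 nodes) is used only by "ppzpupzzqu"; the node for "p" still has the child "q", so pruning stops there.
Nodes removed: 9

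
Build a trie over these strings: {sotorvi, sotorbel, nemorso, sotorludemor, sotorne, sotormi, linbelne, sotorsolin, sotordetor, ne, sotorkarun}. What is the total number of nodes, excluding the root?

Insert word by word; a character creates a node only if that edge doesn't already exist:
  "sotorvi" → 7 new (s, o, t, o, r, v, i)
  "sotorbel" → prefix "sotor" already present; 3 new (b, e, l)
  "nemorso" → 7 new (n, e, m, o, r, s, o)
  "sotorludemor" → prefix "sotor" already present; 7 new (l, u, d, e, m, o, r)
  "sotorne" → prefix "sotor" already present; 2 new (n, e)
  "sotormi" → prefix "sotor" already present; 2 new (m, i)
  "linbelne" → 8 new (l, i, n, b, e, l, n, e)
  "sotorsolin" → prefix "sotor" already present; 5 new (s, o, l, i, n)
  "sotordetor" → prefix "sotor" already present; 5 new (d, e, t, o, r)
  "ne" → prefix "ne" already present; 0 new (none)
  "sotorkarun" → prefix "sotor" already present; 5 new (k, a, r, u, n)
Total nodes = 7 + 3 + 7 + 7 + 2 + 2 + 8 + 5 + 5 + 0 + 5 = 51

51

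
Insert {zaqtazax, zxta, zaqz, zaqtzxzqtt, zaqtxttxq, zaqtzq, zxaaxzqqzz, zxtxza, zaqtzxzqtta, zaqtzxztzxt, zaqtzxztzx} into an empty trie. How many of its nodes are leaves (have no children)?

Leaves are exactly the stored words that no other stored word extends.
Those words: "zaqtazax", "zaqtxttxq", "zaqtzq", "zaqtzxzqtta", "zaqtzxztzxt", "zaqz", "zxaaxzqqzz", "zxta", "zxtxza"
Leaf count: 9

9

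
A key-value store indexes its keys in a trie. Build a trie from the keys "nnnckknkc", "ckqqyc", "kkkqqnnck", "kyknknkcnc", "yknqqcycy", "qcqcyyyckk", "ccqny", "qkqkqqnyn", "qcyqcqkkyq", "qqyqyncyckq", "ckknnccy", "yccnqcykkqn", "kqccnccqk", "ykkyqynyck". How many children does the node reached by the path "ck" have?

2

The children of the "ck" node are the distinct next characters among strings starting with "ck".
Distinct next characters after "ck": k, q.
That node has 2 child edges.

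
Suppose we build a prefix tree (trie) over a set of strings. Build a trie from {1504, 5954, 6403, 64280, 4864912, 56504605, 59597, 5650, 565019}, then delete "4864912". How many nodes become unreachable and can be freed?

Walk "4864912" from the leaf back toward the root, removing each node that no remaining word uses.
No other word shares any prefix with "4864912", so all 7 of its nodes go.
Nodes removed: 7

7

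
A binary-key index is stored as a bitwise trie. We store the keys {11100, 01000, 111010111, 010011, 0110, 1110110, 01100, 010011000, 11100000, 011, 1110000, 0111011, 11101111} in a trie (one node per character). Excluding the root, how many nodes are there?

For each word, the new-node count is its length minus the longest prefix already in the trie:
  "11100" → 5 new (1, 1, 1, 0, 0)
  "01000" → 5 new (0, 1, 0, 0, 0)
  "111010111" → prefix "1110" already present; 5 new (1, 0, 1, 1, 1)
  "010011" → prefix "0100" already present; 2 new (1, 1)
  "0110" → prefix "01" already present; 2 new (1, 0)
  "1110110" → prefix "11101" already present; 2 new (1, 0)
  "01100" → prefix "0110" already present; 1 new (0)
  "010011000" → prefix "010011" already present; 3 new (0, 0, 0)
  "11100000" → prefix "11100" already present; 3 new (0, 0, 0)
  "011" → prefix "011" already present; 0 new (none)
  "1110000" → prefix "1110000" already present; 0 new (none)
  "0111011" → prefix "011" already present; 4 new (1, 0, 1, 1)
  "11101111" → prefix "111011" already present; 2 new (1, 1)
Total nodes = 5 + 5 + 5 + 2 + 2 + 2 + 1 + 3 + 3 + 0 + 0 + 4 + 2 = 34

34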